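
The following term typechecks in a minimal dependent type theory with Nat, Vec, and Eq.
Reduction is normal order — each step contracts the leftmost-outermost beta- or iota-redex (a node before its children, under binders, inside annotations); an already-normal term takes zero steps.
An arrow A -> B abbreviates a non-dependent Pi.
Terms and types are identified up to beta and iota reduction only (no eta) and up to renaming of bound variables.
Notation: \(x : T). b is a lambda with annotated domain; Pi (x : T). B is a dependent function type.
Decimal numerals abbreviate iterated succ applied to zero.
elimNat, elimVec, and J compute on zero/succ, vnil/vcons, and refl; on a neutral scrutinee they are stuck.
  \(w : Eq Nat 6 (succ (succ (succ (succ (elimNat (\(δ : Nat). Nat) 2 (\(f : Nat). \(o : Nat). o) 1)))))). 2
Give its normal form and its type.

reduced normal form:
  \(w : Eq Nat 6 6). 2
inferred type:
  Eq Nat 6 6 -> Nat
observation: the first redex contracted is an elimNat iota-redex; the normal form is reached in 4 normal-order steps.


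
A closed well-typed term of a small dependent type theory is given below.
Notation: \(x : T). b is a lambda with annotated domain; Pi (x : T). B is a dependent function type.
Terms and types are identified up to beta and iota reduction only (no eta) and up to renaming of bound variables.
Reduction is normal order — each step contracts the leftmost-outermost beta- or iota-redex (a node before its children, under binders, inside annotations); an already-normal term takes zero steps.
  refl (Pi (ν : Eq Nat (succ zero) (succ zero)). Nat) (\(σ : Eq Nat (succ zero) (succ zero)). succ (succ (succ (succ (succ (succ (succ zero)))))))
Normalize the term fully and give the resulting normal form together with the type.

resulting normal form:
  refl (Pi (ν : Eq Nat (succ zero) (succ zero)). Nat) (\(σ : Eq Nat (succ zero) (succ zero)). succ (succ (succ (succ (succ (succ (succ zero)))))))
inferred type:
  Eq (Pi (ν : Eq Nat (succ zero) (succ zero)). Nat) (\(σ : Eq Nat (succ zero) (succ zero)). succ (succ (succ (succ (succ (succ (succ zero))))))) (\(ξ : Eq Nat (succ zero) (succ zero)). succ (succ (succ (succ (succ (succ (succ zero)))))))


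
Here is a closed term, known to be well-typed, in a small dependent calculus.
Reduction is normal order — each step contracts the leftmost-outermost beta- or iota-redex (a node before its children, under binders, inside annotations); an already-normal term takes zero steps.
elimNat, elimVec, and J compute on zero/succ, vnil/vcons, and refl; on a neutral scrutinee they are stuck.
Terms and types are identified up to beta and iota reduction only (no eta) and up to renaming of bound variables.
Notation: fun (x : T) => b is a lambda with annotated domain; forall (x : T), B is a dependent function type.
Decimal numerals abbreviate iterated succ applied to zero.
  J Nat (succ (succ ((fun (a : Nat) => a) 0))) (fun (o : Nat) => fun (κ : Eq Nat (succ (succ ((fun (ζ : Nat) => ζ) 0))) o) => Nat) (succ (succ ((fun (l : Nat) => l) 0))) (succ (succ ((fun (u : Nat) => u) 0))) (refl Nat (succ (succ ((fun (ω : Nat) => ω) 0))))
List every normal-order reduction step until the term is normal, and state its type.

normal-order reduction sequence:
  J Nat (succ (succ ((fun (a : Nat) => a) 0))) (fun (o : Nat) => fun (κ : Eq Nat (succ (succ ((fun (ζ : Nat) => ζ) 0))) o) => Nat) (succ (succ ((fun (l : Nat) => l) 0))) (succ (succ ((fun (u : Nat) => u) 0))) (refl Nat (succ (succ ((fun (ω : Nat) => ω) 0))))
  ~> succ (succ ((fun (a : Nat) => a) 0))
  ~> 2
the term's type:
  Nat


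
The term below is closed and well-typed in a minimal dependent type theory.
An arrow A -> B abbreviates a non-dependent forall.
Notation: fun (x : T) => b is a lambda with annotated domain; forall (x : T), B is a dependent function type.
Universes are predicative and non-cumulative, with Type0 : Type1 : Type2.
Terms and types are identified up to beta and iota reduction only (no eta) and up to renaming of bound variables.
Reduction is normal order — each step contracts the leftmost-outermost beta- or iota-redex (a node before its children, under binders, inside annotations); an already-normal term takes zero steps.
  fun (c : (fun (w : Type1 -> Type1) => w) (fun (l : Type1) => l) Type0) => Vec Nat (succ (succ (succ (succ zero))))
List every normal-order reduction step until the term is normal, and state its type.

normal-order reduction sequence:
  fun (c : (fun (w : Type1 -> Type1) => w) (fun (l : Type1) => l) Type0) => Vec Nat (succ (succ (succ (succ zero))))
  ~> fun (c : (fun (w : Type1) => w) Type0) => Vec Nat (succ (succ (succ (succ zero))))
  ~> fun (c : Type0) => Vec Nat (succ (succ (succ (succ zero))))
the term's type:
  Type0 -> Type0


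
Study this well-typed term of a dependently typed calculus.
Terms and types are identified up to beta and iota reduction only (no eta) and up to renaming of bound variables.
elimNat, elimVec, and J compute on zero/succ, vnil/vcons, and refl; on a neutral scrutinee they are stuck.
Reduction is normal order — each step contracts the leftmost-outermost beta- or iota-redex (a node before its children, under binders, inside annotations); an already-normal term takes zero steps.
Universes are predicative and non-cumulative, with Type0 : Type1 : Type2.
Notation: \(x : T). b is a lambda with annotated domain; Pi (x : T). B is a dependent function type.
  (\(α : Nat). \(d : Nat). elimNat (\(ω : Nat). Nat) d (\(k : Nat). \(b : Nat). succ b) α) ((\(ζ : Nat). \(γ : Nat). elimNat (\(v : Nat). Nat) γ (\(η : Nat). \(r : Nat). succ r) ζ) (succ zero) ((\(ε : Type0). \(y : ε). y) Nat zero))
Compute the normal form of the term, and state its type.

resulting normal form:
  \(α : Nat). succ α
inferred type:
  Pi (α : Nat). Nat
observation: the term reaches its normal form after 13 normal-order steps.


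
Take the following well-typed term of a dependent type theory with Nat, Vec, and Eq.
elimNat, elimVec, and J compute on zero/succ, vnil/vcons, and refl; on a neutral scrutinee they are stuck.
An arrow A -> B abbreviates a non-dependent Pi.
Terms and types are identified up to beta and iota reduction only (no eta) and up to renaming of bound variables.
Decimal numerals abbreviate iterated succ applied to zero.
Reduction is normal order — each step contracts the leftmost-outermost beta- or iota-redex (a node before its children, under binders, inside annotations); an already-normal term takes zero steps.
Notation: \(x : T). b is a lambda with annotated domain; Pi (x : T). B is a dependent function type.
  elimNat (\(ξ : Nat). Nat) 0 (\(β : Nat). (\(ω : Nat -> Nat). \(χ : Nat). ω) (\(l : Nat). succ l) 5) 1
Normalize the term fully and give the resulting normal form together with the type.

resulting normal form:
  1
inferred type:
  Nat


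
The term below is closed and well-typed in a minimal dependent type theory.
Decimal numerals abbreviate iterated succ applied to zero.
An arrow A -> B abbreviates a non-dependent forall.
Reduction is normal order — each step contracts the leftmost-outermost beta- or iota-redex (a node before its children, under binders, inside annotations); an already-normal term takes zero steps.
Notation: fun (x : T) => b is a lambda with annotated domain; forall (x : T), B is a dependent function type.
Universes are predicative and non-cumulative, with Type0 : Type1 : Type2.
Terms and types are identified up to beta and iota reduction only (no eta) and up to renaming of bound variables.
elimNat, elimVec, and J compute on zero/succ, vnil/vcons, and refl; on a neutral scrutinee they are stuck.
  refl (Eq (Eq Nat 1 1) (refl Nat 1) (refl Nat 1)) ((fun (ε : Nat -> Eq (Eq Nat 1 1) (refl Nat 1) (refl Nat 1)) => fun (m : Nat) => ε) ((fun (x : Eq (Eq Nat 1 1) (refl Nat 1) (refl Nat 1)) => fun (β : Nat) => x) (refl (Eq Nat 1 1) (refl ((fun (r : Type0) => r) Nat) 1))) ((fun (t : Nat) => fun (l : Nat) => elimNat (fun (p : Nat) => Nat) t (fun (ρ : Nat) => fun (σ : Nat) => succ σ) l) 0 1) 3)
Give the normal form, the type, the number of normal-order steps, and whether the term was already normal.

reduced normal form:
  refl (Eq (Eq Nat 1 1) (refl Nat 1) (refl Nat 1)) (refl (Eq Nat 1 1) (refl Nat 1))
inferred type:
  Eq (Eq (Eq Nat 1 1) (refl Nat 1) (refl Nat 1)) (refl (Eq Nat 1 1) (refl Nat 1)) (refl (Eq Nat 1 1) (refl Nat 1))
reduction steps (normal order): 5
started in normal form: no
first contracted redex: a beta-redex


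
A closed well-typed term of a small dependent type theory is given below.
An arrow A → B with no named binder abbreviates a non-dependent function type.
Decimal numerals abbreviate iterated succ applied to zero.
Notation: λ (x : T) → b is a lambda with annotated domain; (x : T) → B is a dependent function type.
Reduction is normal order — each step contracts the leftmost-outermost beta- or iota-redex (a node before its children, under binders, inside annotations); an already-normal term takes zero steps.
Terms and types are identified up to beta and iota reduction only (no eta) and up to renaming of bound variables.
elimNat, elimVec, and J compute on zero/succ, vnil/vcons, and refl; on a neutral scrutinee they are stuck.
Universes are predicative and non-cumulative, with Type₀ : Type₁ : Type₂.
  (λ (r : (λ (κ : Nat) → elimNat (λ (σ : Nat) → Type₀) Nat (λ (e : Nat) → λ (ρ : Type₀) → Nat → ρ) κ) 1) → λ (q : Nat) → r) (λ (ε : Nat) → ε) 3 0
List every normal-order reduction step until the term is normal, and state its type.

normal-order reduction:
  (λ (r : (λ (κ : Nat) → elimNat (λ (σ : Nat) → Type₀) Nat (λ (e : Nat) → λ (ρ : Type₀) → Nat → ρ) κ) 1) → λ (q : Nat) → r) (λ (ε : Nat) → ε) 3 0
  ~> (λ (r : Nat) → λ (κ : Nat) → κ) 3 0
  ~> (λ (r : Nat) → r) 0
  ~> 0
type:
  Nat


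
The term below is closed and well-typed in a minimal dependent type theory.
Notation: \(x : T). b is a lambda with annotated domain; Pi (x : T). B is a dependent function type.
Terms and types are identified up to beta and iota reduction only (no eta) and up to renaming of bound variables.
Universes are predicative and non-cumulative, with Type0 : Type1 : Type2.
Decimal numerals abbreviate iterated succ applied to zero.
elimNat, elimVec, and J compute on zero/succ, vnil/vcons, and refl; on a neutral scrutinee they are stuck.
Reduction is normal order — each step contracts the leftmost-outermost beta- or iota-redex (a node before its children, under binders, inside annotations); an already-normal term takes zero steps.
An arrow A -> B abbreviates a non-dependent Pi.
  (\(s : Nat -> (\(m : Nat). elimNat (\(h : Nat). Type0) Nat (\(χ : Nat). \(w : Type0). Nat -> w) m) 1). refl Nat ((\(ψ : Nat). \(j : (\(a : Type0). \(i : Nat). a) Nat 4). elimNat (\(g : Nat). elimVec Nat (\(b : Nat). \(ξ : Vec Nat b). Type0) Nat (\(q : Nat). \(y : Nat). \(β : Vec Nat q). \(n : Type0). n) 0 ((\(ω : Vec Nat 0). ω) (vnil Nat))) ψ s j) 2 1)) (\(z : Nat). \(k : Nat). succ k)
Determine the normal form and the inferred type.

resulting normal form:
  refl Nat 3
type:
  Eq Nat 3 3
observation: reduction starts at a beta-redex, and 7 normal-order steps reach the normal form.


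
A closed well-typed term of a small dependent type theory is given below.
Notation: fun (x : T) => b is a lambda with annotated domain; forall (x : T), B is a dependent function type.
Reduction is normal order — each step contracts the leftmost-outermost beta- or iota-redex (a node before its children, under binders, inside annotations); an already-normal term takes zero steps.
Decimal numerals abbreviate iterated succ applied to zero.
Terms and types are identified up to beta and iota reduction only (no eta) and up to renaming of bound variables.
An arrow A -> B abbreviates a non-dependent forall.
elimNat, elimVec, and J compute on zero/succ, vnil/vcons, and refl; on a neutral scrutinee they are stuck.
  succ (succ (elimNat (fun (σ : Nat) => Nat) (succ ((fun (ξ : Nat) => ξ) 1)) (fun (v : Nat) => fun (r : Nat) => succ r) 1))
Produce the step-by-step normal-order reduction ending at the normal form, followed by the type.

normal-order reduction sequence:
  succ (succ (elimNat (fun (σ : Nat) => Nat) (succ ((fun (ξ : Nat) => ξ) 1)) (fun (v : Nat) => fun (r : Nat) => succ r) 1))
  ~> succ (succ ((fun (σ : Nat) => fun (ξ : Nat) => succ ξ) 0 (elimNat (fun (v : Nat) => Nat) (succ ((fun (r : Nat) => r) 1)) (fun (γ : Nat) => fun (s : Nat) => succ s) 0)))
  ~> succ (succ ((fun (σ : Nat) => succ σ) (elimNat (fun (ξ : Nat) => Nat) (succ ((fun (v : Nat) => v) 1)) (fun (r : Nat) => fun (γ : Nat) => succ γ) 0)))
  ~> succ (succ (succ (elimNat (fun (σ : Nat) => Nat) (succ ((fun (ξ : Nat) => ξ) 1)) (fun (v : Nat) => fun (r : Nat) => succ r) 0)))
  ~> succ (succ (succ (succ ((fun (σ : Nat) => σ) 1))))
  ~> 5
type:
  Nat


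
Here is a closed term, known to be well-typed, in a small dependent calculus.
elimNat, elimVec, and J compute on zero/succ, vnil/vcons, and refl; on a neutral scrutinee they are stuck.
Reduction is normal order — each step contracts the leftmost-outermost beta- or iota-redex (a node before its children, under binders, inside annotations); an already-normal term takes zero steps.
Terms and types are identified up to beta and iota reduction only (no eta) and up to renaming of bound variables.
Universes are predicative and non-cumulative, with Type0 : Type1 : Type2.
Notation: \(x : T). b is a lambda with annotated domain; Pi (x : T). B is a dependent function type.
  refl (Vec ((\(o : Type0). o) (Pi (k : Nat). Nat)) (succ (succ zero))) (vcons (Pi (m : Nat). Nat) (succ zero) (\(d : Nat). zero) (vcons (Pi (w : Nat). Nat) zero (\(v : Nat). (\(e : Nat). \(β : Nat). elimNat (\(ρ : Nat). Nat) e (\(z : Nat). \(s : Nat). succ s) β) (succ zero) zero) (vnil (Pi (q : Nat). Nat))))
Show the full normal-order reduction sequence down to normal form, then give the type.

reduction (normal order):
  refl (Vec ((\(o : Type0). o) (Pi (k : Nat). Nat)) (succ (succ zero))) (vcons (Pi (m : Nat). Nat) (succ zero) (\(d : Nat). zero) (vcons (Pi (w : Nat). Nat) zero (\(v : Nat). (\(e : Nat). \(β : Nat). elimNat (\(ρ : Nat). Nat) e (\(z : Nat). \(s : Nat). succ s) β) (succ zero) zero) (vnil (Pi (q : Nat). Nat))))
  ~> refl (Vec (Pi (o : Nat). Nat) (succ (succ zero))) (vcons (Pi (k : Nat). Nat) (succ zero) (\(m : Nat). zero) (vcons (Pi (d : Nat). Nat) zero (\(w : Nat). (\(v : Nat). \(e : Nat). elimNat (\(β : Nat). Nat) v (\(ρ : Nat). \(z : Nat). succ z) e) (succ zero) zero) (vnil (Pi (s : Nat). Nat))))
  ~> refl (Vec (Pi (o : Nat). Nat) (succ (succ zero))) (vcons (Pi (k : Nat). Nat) (succ zero) (\(m : Nat). zero) (vcons (Pi (d : Nat). Nat) zero (\(w : Nat). (\(v : Nat). elimNat (\(e : Nat). Nat) (succ zero) (\(β : Nat). \(ρ : Nat). succ ρ) v) zero) (vnil (Pi (z : Nat). Nat))))
  ~> refl (Vec (Pi (o : Nat). Nat) (succ (succ zero))) (vcons (Pi (k : Nat). Nat) (succ zero) (\(m : Nat). zero) (vcons (Pi (d : Nat). Nat) zero (\(w : Nat). elimNat (\(v : Nat). Nat) (succ zero) (\(e : Nat). \(β : Nat). succ β) zero) (vnil (Pi (ρ : Nat). Nat))))
  ~> refl (Vec (Pi (o : Nat). Nat) (succ (succ zero))) (vcons (Pi (k : Nat). Nat) (succ zero) (\(m : Nat). zero) (vcons (Pi (d : Nat). Nat) zero (\(w : Nat). succ zero) (vnil (Pi (v : Nat). Nat))))
type:
  Eq (Vec (Pi (o : Nat). Nat) (succ (succ zero))) (vcons (Pi (k : Nat). Nat) (succ zero) (\(m : Nat). zero) (vcons (Pi (d : Nat). Nat) zero (\(w : Nat). succ zero) (vnil (Pi (v : Nat). Nat)))) (vcons (Pi (e : Nat). Nat) (succ zero) (\(β : Nat). zero) (vcons (Pi (ρ : Nat). Nat) zero (\(z : Nat). succ zero) (vnil (Pi (s : Nat). Nat))))


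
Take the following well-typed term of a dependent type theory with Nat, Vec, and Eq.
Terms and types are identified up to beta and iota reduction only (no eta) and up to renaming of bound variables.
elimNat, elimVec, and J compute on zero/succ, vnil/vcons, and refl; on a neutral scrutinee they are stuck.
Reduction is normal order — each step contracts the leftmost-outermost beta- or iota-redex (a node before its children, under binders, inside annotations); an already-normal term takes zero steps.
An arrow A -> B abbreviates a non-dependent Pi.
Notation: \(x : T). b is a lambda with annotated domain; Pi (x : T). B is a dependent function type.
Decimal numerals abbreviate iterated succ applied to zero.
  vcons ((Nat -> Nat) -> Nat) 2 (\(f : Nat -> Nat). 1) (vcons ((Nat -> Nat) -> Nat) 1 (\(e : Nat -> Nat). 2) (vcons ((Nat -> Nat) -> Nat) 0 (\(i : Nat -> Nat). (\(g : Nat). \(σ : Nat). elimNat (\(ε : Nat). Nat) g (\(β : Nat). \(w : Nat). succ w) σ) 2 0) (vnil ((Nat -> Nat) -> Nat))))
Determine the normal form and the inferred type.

resulting normal form:
  vcons ((Nat -> Nat) -> Nat) 2 (\(f : Nat -> Nat). 1) (vcons ((Nat -> Nat) -> Nat) 1 (\(e : Nat -> Nat). 2) (vcons ((Nat -> Nat) -> Nat) 0 (\(i : Nat -> Nat). 2) (vnil ((Nat -> Nat) -> Nat))))
inferred type:
  Vec ((Nat -> Nat) -> Nat) 3
observation: the first redex contracted is a beta-redex; the normal form is reached in 3 normal-order steps.


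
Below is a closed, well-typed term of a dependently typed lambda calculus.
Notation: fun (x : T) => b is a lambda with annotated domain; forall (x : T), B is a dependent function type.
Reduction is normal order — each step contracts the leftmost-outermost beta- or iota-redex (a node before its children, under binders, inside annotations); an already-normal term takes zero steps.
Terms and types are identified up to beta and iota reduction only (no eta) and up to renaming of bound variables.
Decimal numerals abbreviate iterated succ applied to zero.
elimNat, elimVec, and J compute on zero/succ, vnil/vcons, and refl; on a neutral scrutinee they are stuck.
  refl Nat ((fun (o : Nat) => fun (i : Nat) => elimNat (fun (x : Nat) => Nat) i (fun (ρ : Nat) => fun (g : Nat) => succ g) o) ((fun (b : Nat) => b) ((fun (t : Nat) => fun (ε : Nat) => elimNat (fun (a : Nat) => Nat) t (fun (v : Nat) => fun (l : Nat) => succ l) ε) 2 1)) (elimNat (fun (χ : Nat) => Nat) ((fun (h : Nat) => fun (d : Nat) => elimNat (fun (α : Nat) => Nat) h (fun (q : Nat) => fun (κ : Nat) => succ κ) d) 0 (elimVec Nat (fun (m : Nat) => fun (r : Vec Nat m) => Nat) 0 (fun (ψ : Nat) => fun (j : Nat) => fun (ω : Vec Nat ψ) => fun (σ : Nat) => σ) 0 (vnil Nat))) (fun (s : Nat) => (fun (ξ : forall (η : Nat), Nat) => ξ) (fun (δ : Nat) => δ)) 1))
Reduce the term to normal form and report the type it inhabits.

normal form:
  refl Nat 3
inferred type:
  Eq Nat 3 3
observation: 28 normal-order steps separate the term from its normal form.


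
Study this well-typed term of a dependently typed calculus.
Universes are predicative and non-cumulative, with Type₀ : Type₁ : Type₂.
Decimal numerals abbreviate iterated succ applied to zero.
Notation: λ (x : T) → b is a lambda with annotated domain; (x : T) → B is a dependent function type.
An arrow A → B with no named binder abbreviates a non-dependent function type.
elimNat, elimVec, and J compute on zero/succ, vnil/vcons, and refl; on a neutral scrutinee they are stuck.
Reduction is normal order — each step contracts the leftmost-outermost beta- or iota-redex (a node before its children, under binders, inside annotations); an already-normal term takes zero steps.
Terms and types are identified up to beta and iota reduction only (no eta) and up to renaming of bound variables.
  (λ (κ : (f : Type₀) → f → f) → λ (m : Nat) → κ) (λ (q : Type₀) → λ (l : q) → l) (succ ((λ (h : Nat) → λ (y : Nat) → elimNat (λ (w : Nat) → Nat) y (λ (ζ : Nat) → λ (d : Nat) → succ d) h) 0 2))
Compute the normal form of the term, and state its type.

normal form:
  λ (κ : Type₀) → λ (f : κ) → f
inferred type:
  (κ : Type₀) → κ → κ
observation: contracting a beta-redex first, the term normalizes in 2 steps.


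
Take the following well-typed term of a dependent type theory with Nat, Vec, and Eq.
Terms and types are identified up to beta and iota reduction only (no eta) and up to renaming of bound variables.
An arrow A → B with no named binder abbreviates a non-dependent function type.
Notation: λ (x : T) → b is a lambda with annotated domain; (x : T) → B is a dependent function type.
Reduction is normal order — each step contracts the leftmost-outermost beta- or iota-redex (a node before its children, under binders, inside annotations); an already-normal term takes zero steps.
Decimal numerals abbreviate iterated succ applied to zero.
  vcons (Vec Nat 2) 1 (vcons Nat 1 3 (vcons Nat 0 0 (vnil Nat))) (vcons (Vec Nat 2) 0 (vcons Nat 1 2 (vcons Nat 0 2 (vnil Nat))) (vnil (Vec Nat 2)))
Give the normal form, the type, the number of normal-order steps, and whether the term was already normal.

normal form:
  vcons (Vec Nat 2) 1 (vcons Nat 1 3 (vcons Nat 0 0 (vnil Nat))) (vcons (Vec Nat 2) 0 (vcons Nat 1 2 (vcons Nat 0 2 (vnil Nat))) (vnil (Vec Nat 2)))
type:
  Vec (Vec Nat 2) 2
steps to reach normal form (normal order): 0
started in normal form: yes


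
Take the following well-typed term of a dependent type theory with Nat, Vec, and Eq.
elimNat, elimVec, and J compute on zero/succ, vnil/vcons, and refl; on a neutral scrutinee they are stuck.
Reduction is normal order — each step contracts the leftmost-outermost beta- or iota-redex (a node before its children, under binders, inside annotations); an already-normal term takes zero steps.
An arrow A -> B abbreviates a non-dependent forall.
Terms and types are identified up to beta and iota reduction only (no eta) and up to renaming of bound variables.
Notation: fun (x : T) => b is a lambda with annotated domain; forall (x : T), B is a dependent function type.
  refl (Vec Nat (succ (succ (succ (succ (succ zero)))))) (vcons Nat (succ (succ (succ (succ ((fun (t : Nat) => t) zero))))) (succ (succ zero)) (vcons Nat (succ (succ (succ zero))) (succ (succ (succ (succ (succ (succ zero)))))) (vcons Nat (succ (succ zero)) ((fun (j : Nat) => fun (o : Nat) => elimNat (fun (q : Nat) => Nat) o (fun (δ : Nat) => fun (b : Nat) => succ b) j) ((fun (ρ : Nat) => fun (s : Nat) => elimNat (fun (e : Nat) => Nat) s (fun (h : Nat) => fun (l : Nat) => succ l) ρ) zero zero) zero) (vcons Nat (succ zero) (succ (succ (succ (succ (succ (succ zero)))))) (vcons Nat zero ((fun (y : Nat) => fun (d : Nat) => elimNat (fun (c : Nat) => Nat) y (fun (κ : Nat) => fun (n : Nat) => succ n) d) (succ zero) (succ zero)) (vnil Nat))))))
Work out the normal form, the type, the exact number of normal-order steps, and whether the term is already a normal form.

resulting normal form:
  refl (Vec Nat (succ (succ (succ (succ (succ zero)))))) (vcons Nat (succ (succ (succ (succ zero)))) (succ (succ zero)) (vcons Nat (succ (succ (succ zero))) (succ (succ (succ (succ (succ (succ zero)))))) (vcons Nat (succ (succ zero)) zero (vcons Nat (succ zero) (succ (succ (succ (succ (succ (succ zero)))))) (vcons Nat zero (succ (succ zero)) (vnil Nat))))))
type:
  Eq (Vec Nat (succ (succ (succ (succ (succ zero)))))) (vcons Nat (succ (succ (succ (succ zero)))) (succ (succ zero)) (vcons Nat (succ (succ (succ zero))) (succ (succ (succ (succ (succ (succ zero)))))) (vcons Nat (succ (succ zero)) zero (vcons Nat (succ zero) (succ (succ (succ (succ (succ (succ zero)))))) (vcons Nat zero (succ (succ zero)) (vnil Nat)))))) (vcons Nat (succ (succ (succ (succ zero)))) (succ (succ zero)) (vcons Nat (succ (succ (succ zero))) (succ (succ (succ (succ (succ (succ zero)))))) (vcons Nat (succ (succ zero)) zero (vcons Nat (succ zero) (succ (succ (succ (succ (succ (succ zero)))))) (vcons Nat zero (succ (succ zero)) (vnil Nat))))))
reduction steps (normal order): 13
started in normal form: no
first redex: a beta-redex


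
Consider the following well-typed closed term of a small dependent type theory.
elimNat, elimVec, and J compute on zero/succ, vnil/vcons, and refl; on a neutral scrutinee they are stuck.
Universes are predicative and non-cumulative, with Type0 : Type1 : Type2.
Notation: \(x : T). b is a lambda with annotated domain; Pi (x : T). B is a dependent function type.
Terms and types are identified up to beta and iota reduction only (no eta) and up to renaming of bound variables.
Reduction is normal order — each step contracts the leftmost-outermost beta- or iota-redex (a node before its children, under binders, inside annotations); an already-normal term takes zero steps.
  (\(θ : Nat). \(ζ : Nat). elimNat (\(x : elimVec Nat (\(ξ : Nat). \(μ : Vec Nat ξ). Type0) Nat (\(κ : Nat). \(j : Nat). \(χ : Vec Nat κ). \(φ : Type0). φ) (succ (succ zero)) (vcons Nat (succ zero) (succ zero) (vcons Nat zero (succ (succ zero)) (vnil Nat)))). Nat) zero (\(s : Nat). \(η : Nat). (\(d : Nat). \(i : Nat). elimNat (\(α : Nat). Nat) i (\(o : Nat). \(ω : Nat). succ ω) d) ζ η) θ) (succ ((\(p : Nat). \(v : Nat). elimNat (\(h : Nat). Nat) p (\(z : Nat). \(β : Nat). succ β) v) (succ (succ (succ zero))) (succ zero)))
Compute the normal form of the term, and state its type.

resulting normal form:
  \(θ : Nat). elimNat (\(ζ : Nat). Nat) (elimNat (\(x : Nat). Nat) (elimNat (\(ξ : Nat). Nat) (elimNat (\(μ : Nat). Nat) (elimNat (\(κ : Nat). Nat) zero (\(j : Nat). \(χ : Nat). succ χ) θ) (\(φ : Nat). \(s : Nat). succ s) θ) (\(η : Nat). \(d : Nat). succ d) θ) (\(i : Nat). \(α : Nat). succ α) θ) (\(o : Nat). \(ω : Nat). succ ω) θ
inferred type:
  Pi (θ : Nat). Nat
observation: 38 normal-order steps separate the term from its normal form.


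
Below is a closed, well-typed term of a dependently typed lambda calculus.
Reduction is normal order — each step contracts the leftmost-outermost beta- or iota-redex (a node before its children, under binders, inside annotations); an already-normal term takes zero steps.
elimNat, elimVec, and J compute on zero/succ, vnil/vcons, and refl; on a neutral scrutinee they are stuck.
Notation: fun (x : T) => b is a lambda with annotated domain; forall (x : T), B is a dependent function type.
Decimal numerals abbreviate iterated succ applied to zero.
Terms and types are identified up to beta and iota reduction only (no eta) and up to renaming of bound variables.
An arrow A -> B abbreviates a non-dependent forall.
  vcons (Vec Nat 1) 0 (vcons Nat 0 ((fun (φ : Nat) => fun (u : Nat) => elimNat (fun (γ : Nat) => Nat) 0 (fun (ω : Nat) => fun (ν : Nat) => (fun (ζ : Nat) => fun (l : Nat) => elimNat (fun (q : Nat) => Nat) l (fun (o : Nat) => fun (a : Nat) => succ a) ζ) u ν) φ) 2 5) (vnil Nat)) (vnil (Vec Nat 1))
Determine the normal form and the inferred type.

resulting normal form:
  vcons (Vec Nat 1) 0 (vcons Nat 0 10 (vnil Nat)) (vnil (Vec Nat 1))
the term's type:
  Vec (Vec Nat 1) 1
observation: contracting a beta-redex first, the term normalizes in 45 steps.


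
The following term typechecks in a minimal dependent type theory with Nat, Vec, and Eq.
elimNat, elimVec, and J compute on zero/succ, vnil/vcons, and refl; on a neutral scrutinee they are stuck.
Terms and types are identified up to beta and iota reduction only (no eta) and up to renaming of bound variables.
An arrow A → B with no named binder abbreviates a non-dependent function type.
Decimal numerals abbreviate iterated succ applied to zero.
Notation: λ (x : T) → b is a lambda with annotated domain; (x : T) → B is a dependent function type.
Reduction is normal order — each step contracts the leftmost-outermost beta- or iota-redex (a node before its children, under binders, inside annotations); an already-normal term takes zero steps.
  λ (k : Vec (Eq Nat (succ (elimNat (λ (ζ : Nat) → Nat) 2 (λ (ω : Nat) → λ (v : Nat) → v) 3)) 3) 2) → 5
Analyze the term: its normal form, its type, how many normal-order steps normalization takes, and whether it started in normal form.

normal form:
  λ (k : Vec (Eq Nat 3 3) 2) → 5
the term's type:
  Vec (Eq Nat 3 3) 2 → Nat
reduction steps (normal order): 10
already normal: no
first redex: an elimNat iota-redex


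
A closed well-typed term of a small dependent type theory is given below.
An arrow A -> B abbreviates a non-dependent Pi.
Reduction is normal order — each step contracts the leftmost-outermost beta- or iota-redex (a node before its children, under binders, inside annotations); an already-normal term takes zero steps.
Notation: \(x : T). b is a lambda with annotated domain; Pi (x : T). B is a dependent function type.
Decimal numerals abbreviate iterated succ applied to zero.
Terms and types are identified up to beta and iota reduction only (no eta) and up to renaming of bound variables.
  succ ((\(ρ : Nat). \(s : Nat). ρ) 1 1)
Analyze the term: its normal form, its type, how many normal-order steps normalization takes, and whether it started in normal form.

normal form:
  2
inferred type:
  Nat
normal-order step count: 2
already normal: no
first contracted redex: a beta-redex


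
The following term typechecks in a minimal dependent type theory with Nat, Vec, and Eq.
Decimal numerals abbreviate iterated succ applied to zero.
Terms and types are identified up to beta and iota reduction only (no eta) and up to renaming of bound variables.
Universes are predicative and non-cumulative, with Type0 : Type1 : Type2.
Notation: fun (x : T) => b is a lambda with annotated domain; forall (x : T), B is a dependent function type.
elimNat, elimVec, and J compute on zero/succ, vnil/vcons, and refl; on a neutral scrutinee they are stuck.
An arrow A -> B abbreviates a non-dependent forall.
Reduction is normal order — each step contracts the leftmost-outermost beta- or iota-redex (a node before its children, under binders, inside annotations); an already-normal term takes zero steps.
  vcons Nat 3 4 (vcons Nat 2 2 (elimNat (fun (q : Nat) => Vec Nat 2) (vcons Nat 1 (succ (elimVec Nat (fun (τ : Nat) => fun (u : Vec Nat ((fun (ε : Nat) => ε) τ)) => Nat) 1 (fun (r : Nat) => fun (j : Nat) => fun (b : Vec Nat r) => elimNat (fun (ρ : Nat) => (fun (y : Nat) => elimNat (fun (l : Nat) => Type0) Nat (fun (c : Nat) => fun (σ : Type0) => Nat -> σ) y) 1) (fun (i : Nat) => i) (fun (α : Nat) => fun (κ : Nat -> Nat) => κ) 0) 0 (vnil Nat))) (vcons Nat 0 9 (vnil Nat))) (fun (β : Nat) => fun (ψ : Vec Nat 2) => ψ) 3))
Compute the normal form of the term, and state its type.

resulting normal form:
  vcons Nat 3 4 (vcons Nat 2 2 (vcons Nat 1 2 (vcons Nat 0 9 (vnil Nat))))
inferred type:
  Vec Nat 4
observation: the first redex contracted is an elimNat iota-redex; the normal form is reached in 11 normal-order steps.


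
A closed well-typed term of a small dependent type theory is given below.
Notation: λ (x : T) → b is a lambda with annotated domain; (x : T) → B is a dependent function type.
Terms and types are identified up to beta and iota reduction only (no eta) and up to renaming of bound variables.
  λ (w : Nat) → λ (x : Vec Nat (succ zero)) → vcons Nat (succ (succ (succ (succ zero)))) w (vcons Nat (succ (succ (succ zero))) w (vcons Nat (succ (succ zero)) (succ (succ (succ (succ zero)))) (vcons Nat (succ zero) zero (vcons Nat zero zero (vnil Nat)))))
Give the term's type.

the term's type:
  (w : Nat) → (x : Vec Nat (succ zero)) → Vec Nat (succ (succ (succ (succ (succ zero)))))


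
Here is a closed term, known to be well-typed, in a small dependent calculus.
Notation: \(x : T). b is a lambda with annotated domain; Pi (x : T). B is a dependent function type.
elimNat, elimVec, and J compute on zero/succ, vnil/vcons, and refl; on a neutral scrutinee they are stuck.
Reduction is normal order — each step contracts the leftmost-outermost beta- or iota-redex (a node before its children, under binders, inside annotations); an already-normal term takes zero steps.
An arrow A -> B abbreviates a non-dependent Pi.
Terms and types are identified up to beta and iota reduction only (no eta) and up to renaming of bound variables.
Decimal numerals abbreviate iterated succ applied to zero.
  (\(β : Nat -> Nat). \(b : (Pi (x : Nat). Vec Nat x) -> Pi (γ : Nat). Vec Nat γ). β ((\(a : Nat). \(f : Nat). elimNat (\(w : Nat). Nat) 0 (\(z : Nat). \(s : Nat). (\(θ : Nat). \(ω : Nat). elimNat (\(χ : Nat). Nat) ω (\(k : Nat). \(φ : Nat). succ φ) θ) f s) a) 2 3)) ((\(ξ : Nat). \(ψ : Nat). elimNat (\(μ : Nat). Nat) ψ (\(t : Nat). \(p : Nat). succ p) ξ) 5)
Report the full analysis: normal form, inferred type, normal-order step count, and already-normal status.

resulting normal form:
  \(β : (Pi (b : Nat). Vec Nat b) -> Pi (x : Nat). Vec Nat x). 11
type:
  ((Pi (β : Nat). Vec Nat β) -> Pi (b : Nat). Vec Nat b) -> Nat
normal-order step count: 52
already normal: no
first redex: a beta-redex


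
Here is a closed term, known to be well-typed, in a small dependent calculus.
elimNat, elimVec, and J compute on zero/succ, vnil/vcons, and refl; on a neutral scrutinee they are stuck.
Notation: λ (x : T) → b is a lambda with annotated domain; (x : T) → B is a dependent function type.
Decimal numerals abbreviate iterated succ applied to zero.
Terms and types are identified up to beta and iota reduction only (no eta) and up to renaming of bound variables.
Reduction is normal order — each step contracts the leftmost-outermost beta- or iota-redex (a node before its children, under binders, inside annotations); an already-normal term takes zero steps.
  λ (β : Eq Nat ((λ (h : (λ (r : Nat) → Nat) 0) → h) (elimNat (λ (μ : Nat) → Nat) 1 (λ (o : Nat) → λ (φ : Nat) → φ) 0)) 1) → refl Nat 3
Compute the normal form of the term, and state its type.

resulting normal form:
  λ (β : Eq Nat 1 1) → refl Nat 3
type:
  (β : Eq Nat 1 1) → Eq Nat 3 3
observation: the leftmost-outermost redex is a beta-redex, and normalization takes 2 steps.


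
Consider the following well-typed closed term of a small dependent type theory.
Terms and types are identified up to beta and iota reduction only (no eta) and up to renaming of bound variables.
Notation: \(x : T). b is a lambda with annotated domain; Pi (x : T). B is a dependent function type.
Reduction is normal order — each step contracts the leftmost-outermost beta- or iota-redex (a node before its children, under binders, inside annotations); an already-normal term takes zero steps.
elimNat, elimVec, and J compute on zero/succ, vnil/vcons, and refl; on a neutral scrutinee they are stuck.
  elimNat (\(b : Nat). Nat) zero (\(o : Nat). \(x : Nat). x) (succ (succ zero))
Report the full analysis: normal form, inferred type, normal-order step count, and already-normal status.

reduced normal form:
  zero
inferred type:
  Nat
reduction steps (normal order): 7
term was already normal: no
first redex: an elimNat iota-redex


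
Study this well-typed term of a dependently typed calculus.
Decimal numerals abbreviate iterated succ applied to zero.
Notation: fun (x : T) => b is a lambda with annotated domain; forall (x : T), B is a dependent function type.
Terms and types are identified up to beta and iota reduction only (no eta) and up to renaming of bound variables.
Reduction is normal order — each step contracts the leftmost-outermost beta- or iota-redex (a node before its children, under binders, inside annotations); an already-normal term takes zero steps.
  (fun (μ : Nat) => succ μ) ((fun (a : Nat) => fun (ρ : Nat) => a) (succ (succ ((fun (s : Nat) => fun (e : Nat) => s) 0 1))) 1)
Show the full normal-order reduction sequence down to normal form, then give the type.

normal-order reduction sequence:
  (fun (μ : Nat) => succ μ) ((fun (a : Nat) => fun (ρ : Nat) => a) (succ (succ ((fun (s : Nat) => fun (e : Nat) => s) 0 1))) 1)
  ~> succ ((fun (μ : Nat) => fun (a : Nat) => μ) (succ (succ ((fun (ρ : Nat) => fun (s : Nat) => ρ) 0 1))) 1)
  ~> succ ((fun (μ : Nat) => succ (succ ((fun (a : Nat) => fun (ρ : Nat) => a) 0 1))) 1)
  ~> succ (succ (succ ((fun (μ : Nat) => fun (a : Nat) => μ) 0 1)))
  ~> succ (succ (succ ((fun (μ : Nat) => 0) 1)))
  ~> 3
inferred type:
  Nat


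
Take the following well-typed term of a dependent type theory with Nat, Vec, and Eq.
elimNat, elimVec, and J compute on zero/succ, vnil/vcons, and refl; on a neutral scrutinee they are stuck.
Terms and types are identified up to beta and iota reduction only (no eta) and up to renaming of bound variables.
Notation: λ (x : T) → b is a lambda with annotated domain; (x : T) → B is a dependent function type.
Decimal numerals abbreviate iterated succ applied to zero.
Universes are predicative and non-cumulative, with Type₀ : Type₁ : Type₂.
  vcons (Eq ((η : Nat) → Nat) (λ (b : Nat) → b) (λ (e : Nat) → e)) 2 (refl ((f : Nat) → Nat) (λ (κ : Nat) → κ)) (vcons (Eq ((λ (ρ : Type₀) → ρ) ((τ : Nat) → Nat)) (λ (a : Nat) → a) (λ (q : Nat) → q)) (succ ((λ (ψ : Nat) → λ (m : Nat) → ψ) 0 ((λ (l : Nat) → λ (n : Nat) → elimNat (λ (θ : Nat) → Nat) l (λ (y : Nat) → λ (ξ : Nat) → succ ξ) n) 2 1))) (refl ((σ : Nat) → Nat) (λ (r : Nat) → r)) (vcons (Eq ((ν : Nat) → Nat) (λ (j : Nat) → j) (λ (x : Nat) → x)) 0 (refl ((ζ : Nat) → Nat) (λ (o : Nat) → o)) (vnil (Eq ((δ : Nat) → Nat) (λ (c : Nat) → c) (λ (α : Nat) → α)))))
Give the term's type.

inferred type:
  Vec (Eq ((η : Nat) → Nat) (λ (b : Nat) → b) (λ (e : Nat) → e)) 3


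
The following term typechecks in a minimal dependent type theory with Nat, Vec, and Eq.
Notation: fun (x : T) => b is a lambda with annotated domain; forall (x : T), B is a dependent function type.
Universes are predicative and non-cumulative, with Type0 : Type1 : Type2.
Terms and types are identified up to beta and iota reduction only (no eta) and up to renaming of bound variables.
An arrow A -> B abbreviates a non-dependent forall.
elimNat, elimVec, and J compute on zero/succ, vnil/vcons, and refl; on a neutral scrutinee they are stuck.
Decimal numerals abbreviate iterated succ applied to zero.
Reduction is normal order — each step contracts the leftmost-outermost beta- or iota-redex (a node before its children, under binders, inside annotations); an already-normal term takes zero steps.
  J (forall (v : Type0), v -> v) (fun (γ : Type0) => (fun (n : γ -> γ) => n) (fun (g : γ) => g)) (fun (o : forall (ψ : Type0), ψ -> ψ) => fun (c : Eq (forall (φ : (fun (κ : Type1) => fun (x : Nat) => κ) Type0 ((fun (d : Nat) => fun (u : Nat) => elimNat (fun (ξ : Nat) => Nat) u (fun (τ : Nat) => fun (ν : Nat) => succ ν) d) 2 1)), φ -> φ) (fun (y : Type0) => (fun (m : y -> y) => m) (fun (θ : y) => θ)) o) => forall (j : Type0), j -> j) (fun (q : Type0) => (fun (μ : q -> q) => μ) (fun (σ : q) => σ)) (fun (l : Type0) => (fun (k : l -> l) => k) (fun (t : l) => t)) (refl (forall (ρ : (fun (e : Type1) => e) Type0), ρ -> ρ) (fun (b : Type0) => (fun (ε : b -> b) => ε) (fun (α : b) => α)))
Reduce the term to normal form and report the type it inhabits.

normal form:
  fun (v : Type0) => fun (γ : v) => γ
type:
  forall (v : Type0), v -> v
observation: 2 normal-order steps normalize the term, beginning with a J iota-redex.


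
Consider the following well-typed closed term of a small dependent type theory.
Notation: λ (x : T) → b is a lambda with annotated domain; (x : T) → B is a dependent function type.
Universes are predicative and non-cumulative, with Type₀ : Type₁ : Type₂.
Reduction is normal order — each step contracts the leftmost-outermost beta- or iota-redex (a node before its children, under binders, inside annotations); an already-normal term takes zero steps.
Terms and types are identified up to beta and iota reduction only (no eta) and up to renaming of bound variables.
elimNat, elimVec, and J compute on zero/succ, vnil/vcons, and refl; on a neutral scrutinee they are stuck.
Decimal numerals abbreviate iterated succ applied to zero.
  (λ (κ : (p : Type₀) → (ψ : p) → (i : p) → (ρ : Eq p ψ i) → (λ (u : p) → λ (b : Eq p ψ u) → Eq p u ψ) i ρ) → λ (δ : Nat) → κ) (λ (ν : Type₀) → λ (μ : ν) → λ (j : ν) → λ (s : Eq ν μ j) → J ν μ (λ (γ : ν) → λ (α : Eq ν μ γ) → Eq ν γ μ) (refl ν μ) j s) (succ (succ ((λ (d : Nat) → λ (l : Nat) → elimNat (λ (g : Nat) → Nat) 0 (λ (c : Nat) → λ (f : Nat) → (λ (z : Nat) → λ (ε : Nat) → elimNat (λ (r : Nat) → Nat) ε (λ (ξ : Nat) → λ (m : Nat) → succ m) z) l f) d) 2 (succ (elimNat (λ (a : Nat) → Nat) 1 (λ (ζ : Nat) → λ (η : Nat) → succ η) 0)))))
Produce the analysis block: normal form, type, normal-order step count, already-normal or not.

resulting normal form:
  λ (κ : Type₀) → λ (p : κ) → λ (ψ : κ) → λ (i : Eq κ p ψ) → J κ p (λ (ρ : κ) → λ (u : Eq κ p ρ) → Eq κ ρ p) (refl κ p) ψ i
the term's type:
  (κ : Type₀) → (p : κ) → (ψ : κ) → (i : Eq κ p ψ) → Eq κ ψ p
steps to reach normal form (normal order): 2
term was already normal: no
first redex: a beta-redex
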